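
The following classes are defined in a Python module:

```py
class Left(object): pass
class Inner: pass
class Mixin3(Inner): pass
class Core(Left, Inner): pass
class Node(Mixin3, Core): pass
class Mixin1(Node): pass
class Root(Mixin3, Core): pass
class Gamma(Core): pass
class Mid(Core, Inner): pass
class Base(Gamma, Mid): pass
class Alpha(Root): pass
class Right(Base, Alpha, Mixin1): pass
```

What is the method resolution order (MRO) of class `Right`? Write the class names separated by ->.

Right -> Base -> Gamma -> Mid -> Alpha -> Root -> Mixin1 -> Node -> Mixin3 -> Core -> Left -> Inner -> object

L[Right] = Right + merge(L[Base], L[Alpha], L[Mixin1], [Base Alpha Mixin1])
  take Base:  [Base Gamma Mid Core Left Inner object] + [Alpha Root Mixin3 Core Left Inner object] + [Mixin1 Node Mixin3 Core Left Inner object] + [Base Alpha Mixin1]
  take Gamma:  [Gamma Mid Core Left Inner object] + [Alpha Root Mixin3 Core Left Inner object] + [Mixin1 Node Mixin3 Core Left Inner object] + [Alpha Mixin1]
  take Mid:  [Mid Core Left Inner object] + [Alpha Root Mixin3 Core Left Inner object] + [Mixin1 Node Mixin3 Core Left Inner object] + [Alpha Mixin1]
  take Alpha:  [Core Left Inner object] + [Alpha Root Mixin3 Core Left Inner object] + [Mixin1 Node Mixin3 Core Left Inner object] + [Alpha Mixin1]
  take Root:  [Core Left Inner object] + [Root Mixin3 Core Left Inner object] + [Mixin1 Node Mixin3 Core Left Inner object] + [Mixin1]
  take Mixin1:  [Core Left Inner object] + [Mixin3 Core Left Inner object] + [Mixin1 Node Mixin3 Core Left Inner object] + [Mixin1]
  take Node:  [Core Left Inner object] + [Mixin3 Core Left Inner object] + [Node Mixin3 Core Left Inner object]
  take Mixin3:  [Core Left Inner object] + [Mixin3 Core Left Inner object] + [Mixin3 Core Left Inner object]
  take Core:  [Core Left Inner object] + [Core Left Inner object] + [Core Left Inner object]
  take Left:  [Left Inner object] + [Left Inner object] + [Left Inner object]
  take Inner:  [Inner object] + [Inner object] + [Inner object]
  take object:  [object] + [object] + [object]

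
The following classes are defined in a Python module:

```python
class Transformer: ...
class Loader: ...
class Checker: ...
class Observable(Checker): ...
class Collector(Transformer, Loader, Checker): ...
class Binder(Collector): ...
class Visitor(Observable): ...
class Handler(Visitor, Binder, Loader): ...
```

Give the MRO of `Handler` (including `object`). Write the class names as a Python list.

[Handler, Visitor, Observable, Binder, Collector, Transformer, Loader, Checker, object]

L[Handler] = Handler + merge(L[Visitor], L[Binder], L[Loader], [Visitor Binder Loader])
  take Visitor:  [Visitor Observable Checker object] + [Binder Collector Transformer Loader Checker object] + [Loader object] + [Visitor Binder Loader]
  take Observable:  [Observable Checker object] + [Binder Collector Transformer Loader Checker object] + [Loader object] + [Binder Loader]
  take Binder:  [Checker object] + [Binder Collector Transformer Loader Checker object] + [Loader object] + [Binder Loader]
  take Collector:  [Checker object] + [Collector Transformer Loader Checker object] + [Loader object] + [Loader]
  take Transformer:  [Checker object] + [Transformer Loader Checker object] + [Loader object] + [Loader]
  take Loader:  [Checker object] + [Loader Checker object] + [Loader object] + [Loader]
  take Checker:  [Checker object] + [Checker object] + [object]
  take object:  [object] + [object] + [object]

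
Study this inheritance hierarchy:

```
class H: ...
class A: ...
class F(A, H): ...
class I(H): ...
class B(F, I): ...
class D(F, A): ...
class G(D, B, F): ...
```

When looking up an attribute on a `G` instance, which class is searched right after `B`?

F

L[G] = G + merge(L[D], L[B], L[F], [D B F])
  take D:  [D F A H object] + [B F A I H object] + [F A H object] + [D B F]
  take B:  [F A H object] + [B F A I H object] + [F A H object] + [B F]
  take F:  [F A H object] + [F A I H object] + [F A H object] + [F]
  take A:  [A H object] + [A I H object] + [A H object]
  take I:  [H object] + [I H object] + [H object]
  take H:  [H object] + [H object] + [H object]
  take object:  [object] + [object] + [object]
MRO: G D B F A I H object
B is at position 2; next is F.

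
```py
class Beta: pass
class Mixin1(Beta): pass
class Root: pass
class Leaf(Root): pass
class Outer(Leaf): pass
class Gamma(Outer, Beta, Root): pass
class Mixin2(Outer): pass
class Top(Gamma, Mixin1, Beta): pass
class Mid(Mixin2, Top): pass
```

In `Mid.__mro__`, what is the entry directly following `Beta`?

Root

L[Mid] = Mid + merge(L[Mixin2], L[Top], [Mixin2 Top])
  take Mixin2:  [Mixin2 Outer Leaf Root object] + [Top Gamma Outer Leaf Mixin1 Beta Root object] + [Mixin2 Top]
  take Top:  [Outer Leaf Root object] + [Top Gamma Outer Leaf Mixin1 Beta Root object] + [Top]
  take Gamma:  [Outer Leaf Root object] + [Gamma Outer Leaf Mixin1 Beta Root object]
  take Outer:  [Outer Leaf Root object] + [Outer Leaf Mixin1 Beta Root object]
  take Leaf:  [Leaf Root object] + [Leaf Mixin1 Beta Root object]
  take Mixin1:  [Root object] + [Mixin1 Beta Root object]
  take Beta:  [Root object] + [Beta Root object]
  take Root:  [Root object] + [Root object]
  take object:  [object] + [object]
MRO: Mid Mixin2 Top Gamma Outer Leaf Mixin1 Beta Root object
Beta is at position 7; next is Root.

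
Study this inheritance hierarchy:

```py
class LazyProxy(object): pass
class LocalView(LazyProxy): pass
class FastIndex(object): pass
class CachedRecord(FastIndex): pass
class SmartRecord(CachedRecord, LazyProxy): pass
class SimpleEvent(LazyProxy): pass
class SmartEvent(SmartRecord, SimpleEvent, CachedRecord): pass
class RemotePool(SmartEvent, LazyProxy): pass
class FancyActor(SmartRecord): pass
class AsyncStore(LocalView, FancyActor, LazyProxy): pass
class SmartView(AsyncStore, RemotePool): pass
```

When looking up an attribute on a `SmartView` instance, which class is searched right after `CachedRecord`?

L[SmartView] = SmartView + merge(L[AsyncStore], L[RemotePool], [AsyncStore RemotePool])
  take AsyncStore:  [AsyncStore LocalView FancyActor SmartRecord CachedRecord FastIndex LazyProxy object] + [RemotePool SmartEvent SmartRecord SimpleEvent CachedRecord FastIndex LazyProxy object] + [AsyncStore RemotePool]
  take LocalView:  [LocalView FancyActor SmartRecord CachedRecord FastIndex LazyProxy object] + [RemotePool SmartEvent SmartRecord SimpleEvent CachedRecord FastIndex LazyProxy object] + [RemotePool]
  take FancyActor:  [FancyActor SmartRecord CachedRecord FastIndex LazyProxy object] + [RemotePool SmartEvent SmartRecord SimpleEvent CachedRecord FastIndex LazyProxy object] + [RemotePool]
  take RemotePool:  [SmartRecord CachedRecord FastIndex LazyProxy object] + [RemotePool SmartEvent SmartRecord SimpleEvent CachedRecord FastIndex LazyProxy object] + [RemotePool]
  take SmartEvent:  [SmartRecord CachedRecord FastIndex LazyProxy object] + [SmartEvent SmartRecord SimpleEvent CachedRecord FastIndex LazyProxy object]
  take SmartRecord:  [SmartRecord CachedRecord FastIndex LazyProxy object] + [SmartRecord SimpleEvent CachedRecord FastIndex LazyProxy object]
  take SimpleEvent:  [CachedRecord FastIndex LazyProxy object] + [SimpleEvent CachedRecord FastIndex LazyProxy object]
  take CachedRecord:  [CachedRecord FastIndex LazyProxy object] + [CachedRecord FastIndex LazyProxy object]
  take FastIndex:  [FastIndex LazyProxy object] + [FastIndex LazyProxy object]
  take LazyProxy:  [LazyProxy object] + [LazyProxy object]
  take object:  [object] + [object]
MRO: SmartView AsyncStore LocalView FancyActor RemotePool SmartEvent SmartRecord SimpleEvent CachedRecord FastIndex LazyProxy object
CachedRecord is at position 8; next is FastIndex.

FastIndex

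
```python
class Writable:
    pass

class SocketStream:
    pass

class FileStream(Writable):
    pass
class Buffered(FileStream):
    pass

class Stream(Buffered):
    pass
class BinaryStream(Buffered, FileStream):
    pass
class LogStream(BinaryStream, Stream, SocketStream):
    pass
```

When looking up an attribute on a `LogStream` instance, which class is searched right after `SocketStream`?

L[LogStream] = LogStream + merge(L[BinaryStream], L[Stream], L[SocketStream], [BinaryStream Stream SocketStream])
  take BinaryStream:  [BinaryStream Buffered FileStream Writable object] + [Stream Buffered FileStream Writable object] + [SocketStream object] + [BinaryStream Stream SocketStream]
  take Stream:  [Buffered FileStream Writable object] + [Stream Buffered FileStream Writable object] + [SocketStream object] + [Stream SocketStream]
  take Buffered:  [Buffered FileStream Writable object] + [Buffered FileStream Writable object] + [SocketStream object] + [SocketStream]
  take FileStream:  [FileStream Writable object] + [FileStream Writable object] + [SocketStream object] + [SocketStream]
  take Writable:  [Writable object] + [Writable object] + [SocketStream object] + [SocketStream]
  take SocketStream:  [object] + [object] + [SocketStream object] + [SocketStream]
  take object:  [object] + [object] + [object]
MRO: LogStream BinaryStream Stream Buffered FileStream Writable SocketStream object
SocketStream is at position 6; next is object.

object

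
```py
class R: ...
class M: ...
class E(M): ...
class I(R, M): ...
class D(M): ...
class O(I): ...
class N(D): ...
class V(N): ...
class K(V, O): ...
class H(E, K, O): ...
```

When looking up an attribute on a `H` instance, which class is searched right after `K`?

L[H] = H + merge(L[E], L[K], L[O], [E K O])
  take E:  [E M object] + [K V N D O I R M object] + [O I R M object] + [E K O]
  take K:  [M object] + [K V N D O I R M object] + [O I R M object] + [K O]
  take V:  [M object] + [V N D O I R M object] + [O I R M object] + [O]
  take N:  [M object] + [N D O I R M object] + [O I R M object] + [O]
  take D:  [M object] + [D O I R M object] + [O I R M object] + [O]
  take O:  [M object] + [O I R M object] + [O I R M object] + [O]
  take I:  [M object] + [I R M object] + [I R M object]
  take R:  [M object] + [R M object] + [R M object]
  take M:  [M object] + [M object] + [M object]
  take object:  [object] + [object] + [object]
MRO: H E K V N D O I R M object
K is at position 2; next is V.

V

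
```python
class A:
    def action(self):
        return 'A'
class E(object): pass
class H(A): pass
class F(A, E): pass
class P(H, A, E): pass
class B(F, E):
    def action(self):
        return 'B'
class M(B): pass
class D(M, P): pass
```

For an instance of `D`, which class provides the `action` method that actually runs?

B

L[D] = D + merge(L[M], L[P], [M P])
  take M:  [M B F A E object] + [P H A E object] + [M P]
  take B:  [B F A E object] + [P H A E object] + [P]
  take F:  [F A E object] + [P H A E object] + [P]
  take P:  [A E object] + [P H A E object] + [P]
  take H:  [A E object] + [H A E object]
  take A:  [A E object] + [A E object]
  take E:  [E object] + [E object]
  take object:  [object] + [object]
MRO: D M B F P H A E object
action is defined in: A, B. First along the MRO is B.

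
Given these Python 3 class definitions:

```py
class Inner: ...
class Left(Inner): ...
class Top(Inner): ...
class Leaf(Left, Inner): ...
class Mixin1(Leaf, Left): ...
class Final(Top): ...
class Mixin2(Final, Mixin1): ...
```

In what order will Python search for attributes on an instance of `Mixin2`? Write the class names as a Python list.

L[Mixin2] = Mixin2 + merge(L[Final], L[Mixin1], [Final Mixin1])
  take Final:  [Final Top Inner object] + [Mixin1 Leaf Left Inner object] + [Final Mixin1]
  take Top:  [Top Inner object] + [Mixin1 Leaf Left Inner object] + [Mixin1]
  take Mixin1:  [Inner object] + [Mixin1 Leaf Left Inner object] + [Mixin1]
  take Leaf:  [Inner object] + [Leaf Left Inner object]
  take Left:  [Inner object] + [Left Inner object]
  take Inner:  [Inner object] + [Inner object]
  take object:  [object] + [object]

[Mixin2, Final, Top, Mixin1, Leaf, Left, Inner, object]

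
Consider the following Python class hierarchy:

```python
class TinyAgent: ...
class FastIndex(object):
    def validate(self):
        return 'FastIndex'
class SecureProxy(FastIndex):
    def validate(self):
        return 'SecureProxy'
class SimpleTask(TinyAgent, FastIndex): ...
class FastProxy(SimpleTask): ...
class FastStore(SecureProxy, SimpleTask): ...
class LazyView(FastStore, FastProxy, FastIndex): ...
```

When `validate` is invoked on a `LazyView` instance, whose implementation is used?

SecureProxy

L[LazyView] = LazyView + merge(L[FastStore], L[FastProxy], L[FastIndex], [FastStore FastProxy FastIndex])
  take FastStore:  [FastStore SecureProxy SimpleTask TinyAgent FastIndex object] + [FastProxy SimpleTask TinyAgent FastIndex object] + [FastIndex object] + [FastStore FastProxy FastIndex]
  take SecureProxy:  [SecureProxy SimpleTask TinyAgent FastIndex object] + [FastProxy SimpleTask TinyAgent FastIndex object] + [FastIndex object] + [FastProxy FastIndex]
  take FastProxy:  [SimpleTask TinyAgent FastIndex object] + [FastProxy SimpleTask TinyAgent FastIndex object] + [FastIndex object] + [FastProxy FastIndex]
  take SimpleTask:  [SimpleTask TinyAgent FastIndex object] + [SimpleTask TinyAgent FastIndex object] + [FastIndex object] + [FastIndex]
  take TinyAgent:  [TinyAgent FastIndex object] + [TinyAgent FastIndex object] + [FastIndex object] + [FastIndex]
  take FastIndex:  [FastIndex object] + [FastIndex object] + [FastIndex object] + [FastIndex]
  take object:  [object] + [object] + [object]
MRO: LazyView FastStore SecureProxy FastProxy SimpleTask TinyAgent FastIndex object
validate is defined in: FastIndex, SecureProxy. First along the MRO is SecureProxy.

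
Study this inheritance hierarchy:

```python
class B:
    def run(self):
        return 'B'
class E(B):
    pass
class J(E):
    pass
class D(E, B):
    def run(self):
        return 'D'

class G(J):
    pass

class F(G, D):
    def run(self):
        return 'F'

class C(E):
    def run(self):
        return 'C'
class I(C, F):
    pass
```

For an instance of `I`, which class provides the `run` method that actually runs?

L[I] = I + merge(L[C], L[F], [C F])
  take C:  [C E B object] + [F G J D E B object] + [C F]
  take F:  [E B object] + [F G J D E B object] + [F]
  take G:  [E B object] + [G J D E B object]
  take J:  [E B object] + [J D E B object]
  take D:  [E B object] + [D E B object]
  take E:  [E B object] + [E B object]
  take B:  [B object] + [B object]
  take object:  [object] + [object]
MRO: I C F G J D E B object
run is defined in: B, C, D, F. First along the MRO is C.

C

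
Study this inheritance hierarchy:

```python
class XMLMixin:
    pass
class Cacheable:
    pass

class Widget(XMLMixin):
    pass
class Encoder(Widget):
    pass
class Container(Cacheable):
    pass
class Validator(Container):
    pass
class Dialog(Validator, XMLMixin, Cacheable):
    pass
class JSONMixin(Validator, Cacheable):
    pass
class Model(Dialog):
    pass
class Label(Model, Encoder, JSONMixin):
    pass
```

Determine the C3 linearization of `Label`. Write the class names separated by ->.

Label -> Model -> Dialog -> Encoder -> Widget -> JSONMixin -> Validator -> Container -> XMLMixin -> Cacheable -> object

L[Label] = Label + merge(L[Model], L[Encoder], L[JSONMixin], [Model Encoder JSONMixin])
  take Model:  [Model Dialog Validator Container XMLMixin Cacheable object] + [Encoder Widget XMLMixin object] + [JSONMixin Validator Container Cacheable object] + [Model Encoder JSONMixin]
  take Dialog:  [Dialog Validator Container XMLMixin Cacheable object] + [Encoder Widget XMLMixin object] + [JSONMixin Validator Container Cacheable object] + [Encoder JSONMixin]
  take Encoder:  [Validator Container XMLMixin Cacheable object] + [Encoder Widget XMLMixin object] + [JSONMixin Validator Container Cacheable object] + [Encoder JSONMixin]
  take Widget:  [Validator Container XMLMixin Cacheable object] + [Widget XMLMixin object] + [JSONMixin Validator Container Cacheable object] + [JSONMixin]
  take JSONMixin:  [Validator Container XMLMixin Cacheable object] + [XMLMixin object] + [JSONMixin Validator Container Cacheable object] + [JSONMixin]
  take Validator:  [Validator Container XMLMixin Cacheable object] + [XMLMixin object] + [Validator Container Cacheable object]
  take Container:  [Container XMLMixin Cacheable object] + [XMLMixin object] + [Container Cacheable object]
  take XMLMixin:  [XMLMixin Cacheable object] + [XMLMixin object] + [Cacheable object]
  take Cacheable:  [Cacheable object] + [object] + [Cacheable object]
  take object:  [object] + [object] + [object]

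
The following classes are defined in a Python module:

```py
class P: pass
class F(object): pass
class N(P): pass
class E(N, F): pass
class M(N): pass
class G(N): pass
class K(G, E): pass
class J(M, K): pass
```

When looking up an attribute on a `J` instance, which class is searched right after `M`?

K

L[J] = J + merge(L[M], L[K], [M K])
  take M:  [M N P object] + [K G E N P F object] + [M K]
  take K:  [N P object] + [K G E N P F object] + [K]
  take G:  [N P object] + [G E N P F object]
  take E:  [N P object] + [E N P F object]
  take N:  [N P object] + [N P F object]
  take P:  [P object] + [P F object]
  take F:  [object] + [F object]
  take object:  [object] + [object]
MRO: J M K G E N P F object
M is at position 1; next is K.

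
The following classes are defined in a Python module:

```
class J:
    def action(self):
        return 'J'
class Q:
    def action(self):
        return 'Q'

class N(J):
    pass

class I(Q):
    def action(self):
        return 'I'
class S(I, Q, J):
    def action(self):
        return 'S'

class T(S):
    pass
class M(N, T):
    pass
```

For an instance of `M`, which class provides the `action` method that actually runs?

L[M] = M + merge(L[N], L[T], [N T])
  take N:  [N J object] + [T S I Q J object] + [N T]
  take T:  [J object] + [T S I Q J object] + [T]
  take S:  [J object] + [S I Q J object]
  take I:  [J object] + [I Q J object]
  take Q:  [J object] + [Q J object]
  take J:  [J object] + [J object]
  take object:  [object] + [object]
MRO: M N T S I Q J object
action is defined in: I, J, Q, S. First along the MRO is S.

S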